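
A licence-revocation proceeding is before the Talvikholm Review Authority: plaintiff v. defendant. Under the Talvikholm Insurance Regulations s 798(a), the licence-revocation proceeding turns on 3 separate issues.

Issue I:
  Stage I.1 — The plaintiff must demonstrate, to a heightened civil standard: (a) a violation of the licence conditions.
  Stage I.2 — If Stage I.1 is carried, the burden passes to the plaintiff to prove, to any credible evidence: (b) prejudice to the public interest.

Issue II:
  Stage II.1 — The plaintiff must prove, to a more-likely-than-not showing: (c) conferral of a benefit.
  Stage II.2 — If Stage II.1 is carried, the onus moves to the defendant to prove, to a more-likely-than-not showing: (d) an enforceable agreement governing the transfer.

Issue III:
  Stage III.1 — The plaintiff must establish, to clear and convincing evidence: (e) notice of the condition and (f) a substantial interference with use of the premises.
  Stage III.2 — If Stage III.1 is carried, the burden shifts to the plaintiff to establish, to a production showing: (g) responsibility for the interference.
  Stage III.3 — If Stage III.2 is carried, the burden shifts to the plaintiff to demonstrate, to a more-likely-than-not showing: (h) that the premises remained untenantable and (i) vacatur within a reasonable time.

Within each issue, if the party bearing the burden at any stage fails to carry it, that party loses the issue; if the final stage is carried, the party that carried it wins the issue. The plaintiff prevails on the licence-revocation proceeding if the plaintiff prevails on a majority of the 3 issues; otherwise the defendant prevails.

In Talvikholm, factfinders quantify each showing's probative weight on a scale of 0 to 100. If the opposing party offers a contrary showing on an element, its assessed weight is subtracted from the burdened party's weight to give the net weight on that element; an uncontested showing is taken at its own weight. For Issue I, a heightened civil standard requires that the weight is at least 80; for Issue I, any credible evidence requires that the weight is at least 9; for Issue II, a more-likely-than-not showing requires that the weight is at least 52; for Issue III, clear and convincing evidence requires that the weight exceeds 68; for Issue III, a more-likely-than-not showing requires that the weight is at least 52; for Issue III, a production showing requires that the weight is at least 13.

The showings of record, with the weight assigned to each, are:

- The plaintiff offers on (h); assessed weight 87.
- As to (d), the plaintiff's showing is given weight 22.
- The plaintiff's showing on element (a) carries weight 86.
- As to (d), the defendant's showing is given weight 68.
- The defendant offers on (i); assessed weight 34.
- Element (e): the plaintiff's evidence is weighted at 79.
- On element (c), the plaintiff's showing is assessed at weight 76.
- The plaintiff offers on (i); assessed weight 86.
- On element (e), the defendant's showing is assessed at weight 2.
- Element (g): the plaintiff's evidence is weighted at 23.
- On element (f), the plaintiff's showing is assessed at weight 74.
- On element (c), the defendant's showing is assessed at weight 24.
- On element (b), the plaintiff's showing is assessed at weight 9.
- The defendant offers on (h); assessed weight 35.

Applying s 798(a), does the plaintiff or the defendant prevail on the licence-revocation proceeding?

— Issue I —
At Stage I.1 the plaintiff must meet a heightened civil standard (weight is at least 80): on (a) the weight is 86, ≥ 80, so (a) meets the standard.
  Stage I.1 is satisfied; the plaintiff continues to bear the burden.
At Stage I.2 the plaintiff must meet any credible evidence (weight is at least 9): on (b) the weight is 9, which does reach 9, so (b) meets the standard.
  The plaintiff carries the last stage.
All stages carried — the plaintiff prevails on this issue.
— Issue II —
Stage II.1 — burden on plaintiff; standard: a more-likely-than-not showing (weight is at least 52).
    (c): 76 − 24 = 52 ≥ 52 [met]
  Stage II.1 carried; the burden shifts to the defendant.
Stage II.2 — burden on defendant; standard: a more-likely-than-not showing (weight is at least 52).
    (d): 68 − 22 = 46 < 52 [not met]
  Stage II.2 not carried; the defendant fails its burden.
The plaintiff prevails on this issue.
— Issue III —
Stage III.1 (plaintiff, clear and convincing evidence, weight exceeds 68): (e) net 79−2=77 > 68 — meets; (f) 74 > 68 — meets.
  Stage III.1 is satisfied; the plaintiff continues to bear the burden.
Stage III.2 (plaintiff, a production showing, weight is at least 13): (g) 23 ≥ 13 — meets.
  Stage III.2 is satisfied; the plaintiff continues to bear the burden.
Stage III.3 (plaintiff, a more-likely-than-not showing, weight is at least 52): (h) net 87−35=52 ≥ 52 — meets; (i) net 86−34=52 ≥ 52 — meets.
  The plaintiff carries the last stage.
All stages carried — the plaintiff prevails on this issue.
Per-issue: Issue I → plaintiff; Issue II → plaintiff; Issue III → plaintiff. The plaintiff must prevail on a majority of issues; overall, the plaintiff prevails.

plaintiff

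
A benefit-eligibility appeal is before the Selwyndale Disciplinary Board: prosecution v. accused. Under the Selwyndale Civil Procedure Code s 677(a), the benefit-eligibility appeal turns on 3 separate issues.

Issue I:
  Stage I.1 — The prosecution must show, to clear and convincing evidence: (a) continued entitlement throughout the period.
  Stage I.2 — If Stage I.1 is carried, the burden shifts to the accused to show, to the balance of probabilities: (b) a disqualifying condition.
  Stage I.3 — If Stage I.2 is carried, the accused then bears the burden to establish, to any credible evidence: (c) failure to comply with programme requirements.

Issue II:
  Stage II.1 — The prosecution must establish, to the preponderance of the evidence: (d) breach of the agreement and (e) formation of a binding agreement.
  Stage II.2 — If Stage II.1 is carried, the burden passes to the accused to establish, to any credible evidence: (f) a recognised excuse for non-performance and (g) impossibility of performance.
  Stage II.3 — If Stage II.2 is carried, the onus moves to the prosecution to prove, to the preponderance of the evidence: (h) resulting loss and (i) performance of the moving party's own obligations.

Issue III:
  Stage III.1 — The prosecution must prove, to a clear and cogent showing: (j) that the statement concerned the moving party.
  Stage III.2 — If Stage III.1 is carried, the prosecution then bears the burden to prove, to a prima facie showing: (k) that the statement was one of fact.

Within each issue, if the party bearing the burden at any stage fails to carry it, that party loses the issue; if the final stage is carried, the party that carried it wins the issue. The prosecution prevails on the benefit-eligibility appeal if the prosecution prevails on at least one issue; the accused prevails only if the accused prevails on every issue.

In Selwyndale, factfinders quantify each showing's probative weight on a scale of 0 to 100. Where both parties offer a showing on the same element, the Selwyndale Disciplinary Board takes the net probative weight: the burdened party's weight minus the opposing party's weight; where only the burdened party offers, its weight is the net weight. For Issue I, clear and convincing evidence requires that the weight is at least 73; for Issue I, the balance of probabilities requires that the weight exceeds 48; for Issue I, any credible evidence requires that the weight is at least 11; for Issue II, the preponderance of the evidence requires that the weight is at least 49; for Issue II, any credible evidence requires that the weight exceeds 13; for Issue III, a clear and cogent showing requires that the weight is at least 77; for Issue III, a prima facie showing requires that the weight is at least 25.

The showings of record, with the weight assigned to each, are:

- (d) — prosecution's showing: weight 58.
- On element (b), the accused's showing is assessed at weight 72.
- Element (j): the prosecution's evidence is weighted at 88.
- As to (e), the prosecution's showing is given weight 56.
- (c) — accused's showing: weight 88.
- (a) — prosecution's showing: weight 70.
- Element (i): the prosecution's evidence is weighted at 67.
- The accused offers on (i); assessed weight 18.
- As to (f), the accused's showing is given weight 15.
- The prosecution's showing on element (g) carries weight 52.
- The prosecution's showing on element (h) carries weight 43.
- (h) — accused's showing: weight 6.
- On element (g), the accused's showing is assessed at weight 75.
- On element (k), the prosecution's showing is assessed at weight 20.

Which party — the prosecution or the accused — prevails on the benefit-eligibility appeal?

accused

— Issue I —
At Stage I.1 the prosecution must meet clear and convincing evidence (weight is at least 73): on (a) the weight is 70, < 73, so (a) does not meet the standard.
  Stage I.1 not carried; the prosecution fails its burden.
The analysis ends at Stage I.1; the accused prevails on this issue.
— Issue II —
Stage II.1 (prosecution, the preponderance of the evidence, weight is at least 49): (d) 58 ≥ 49 — meets; (e) 56 ≥ 49 — meets.
  The prosecution carries Stage II.1; the accused now bears the burden.
Stage II.2 (accused, any credible evidence, weight exceeds 13): (f) 15 > 13 — meets; (g) net 75−52=23 > 13 — meets.
  All elements met. The burden passes to the prosecution.
Stage II.3 (prosecution, the preponderance of the evidence, weight is at least 49): (h) net 43−6=37 < 49 — fails; (i) net 67−18=49 ≥ 49 — meets.
  Not every element is met, so the prosecution fails to carry Stage II.3.
The analysis ends at Stage II.3; the accused prevails on this issue.
— Issue III —
Stage III.1 — burden on prosecution; standard: a clear and cogent showing (weight is at least 77).
    (j): 88 ≥ 77 [met]
  All elements met. The prosecution retains the burden for Stage III.2.
Stage III.2 — burden on prosecution; standard: a prima facie showing (weight is at least 25).
    (k): 20 < 25 [not met]
  Stage III.2 not carried; the prosecution fails its burden.
The analysis ends at Stage III.2; the accused prevails on this issue.
Per-issue: Issue I → accused; Issue II → accused; Issue III → accused. The prosecution must prevail on at least one issue; overall, the accused prevails.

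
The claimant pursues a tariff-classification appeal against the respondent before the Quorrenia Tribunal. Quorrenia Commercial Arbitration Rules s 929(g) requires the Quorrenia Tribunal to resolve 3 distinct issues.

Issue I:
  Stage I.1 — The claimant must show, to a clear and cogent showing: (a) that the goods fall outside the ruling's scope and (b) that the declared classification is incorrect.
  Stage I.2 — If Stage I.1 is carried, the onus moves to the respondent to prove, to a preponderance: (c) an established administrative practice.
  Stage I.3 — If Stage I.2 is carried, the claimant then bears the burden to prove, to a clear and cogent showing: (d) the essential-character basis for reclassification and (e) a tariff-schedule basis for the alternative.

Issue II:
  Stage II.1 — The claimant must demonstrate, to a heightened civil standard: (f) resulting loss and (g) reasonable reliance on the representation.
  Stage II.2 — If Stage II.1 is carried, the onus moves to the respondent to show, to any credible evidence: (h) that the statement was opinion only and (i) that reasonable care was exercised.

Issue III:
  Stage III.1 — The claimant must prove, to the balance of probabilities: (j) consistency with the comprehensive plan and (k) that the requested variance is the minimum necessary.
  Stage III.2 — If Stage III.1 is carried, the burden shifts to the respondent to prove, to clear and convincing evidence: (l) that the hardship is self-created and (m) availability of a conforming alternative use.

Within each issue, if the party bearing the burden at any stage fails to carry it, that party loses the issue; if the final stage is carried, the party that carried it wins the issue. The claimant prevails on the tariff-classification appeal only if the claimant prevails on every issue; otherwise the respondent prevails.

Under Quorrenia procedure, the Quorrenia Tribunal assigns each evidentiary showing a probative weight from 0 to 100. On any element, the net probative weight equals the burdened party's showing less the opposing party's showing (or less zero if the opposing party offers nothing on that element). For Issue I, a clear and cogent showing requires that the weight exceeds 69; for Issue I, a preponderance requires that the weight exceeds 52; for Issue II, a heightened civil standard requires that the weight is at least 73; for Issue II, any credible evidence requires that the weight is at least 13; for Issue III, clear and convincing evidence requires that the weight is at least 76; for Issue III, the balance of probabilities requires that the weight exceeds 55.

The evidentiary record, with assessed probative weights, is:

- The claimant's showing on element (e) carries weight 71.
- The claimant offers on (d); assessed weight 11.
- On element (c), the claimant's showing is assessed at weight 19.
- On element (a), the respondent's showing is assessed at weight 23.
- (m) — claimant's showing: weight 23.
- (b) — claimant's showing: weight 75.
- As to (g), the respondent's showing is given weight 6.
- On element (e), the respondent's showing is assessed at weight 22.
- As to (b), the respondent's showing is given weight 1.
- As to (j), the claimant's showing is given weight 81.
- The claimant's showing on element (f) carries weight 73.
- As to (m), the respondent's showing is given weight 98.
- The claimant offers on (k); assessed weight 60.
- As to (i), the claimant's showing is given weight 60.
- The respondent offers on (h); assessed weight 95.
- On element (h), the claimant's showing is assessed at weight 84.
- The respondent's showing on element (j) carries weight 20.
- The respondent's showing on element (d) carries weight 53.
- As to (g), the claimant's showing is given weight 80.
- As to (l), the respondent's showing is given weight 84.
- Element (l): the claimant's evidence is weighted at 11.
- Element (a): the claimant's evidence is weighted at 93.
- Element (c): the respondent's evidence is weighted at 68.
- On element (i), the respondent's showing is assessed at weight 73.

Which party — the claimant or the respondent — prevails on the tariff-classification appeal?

claimant

— Issue I —
Stage I.1 — burden on claimant; standard: a clear and cogent showing (weight exceeds 69).
    (a): 93 − 23 = 70 > 69 [met]
    (b): 75 − 1 = 74 > 69 [met]
  The claimant carries Stage I.1; the respondent now bears the burden.
Stage I.2 — burden on respondent; standard: a preponderance (weight exceeds 52).
    (c): 68 − 19 = 49 ≤ 52 [not met]
  Not every element is met, so the respondent fails to carry Stage I.2.
So the claimant prevails on this issue.
— Issue II —
At Stage II.1 the claimant must meet a heightened civil standard (weight is at least 73): on (f) the weight is 73, which does reach 73, so (f) meets the standard; on (g) the weight is 80 less the opposing 6 gives net 74, which does reach 73, so (g) meets the standard.
  The claimant carries Stage II.1; the respondent now bears the burden.
At Stage II.2 the respondent must meet any credible evidence (weight is at least 13): on (h) the weight is 95 less the opposing 84 gives net 11, which does not reach 13, so (h) does not meet the standard; on (i) the weight is 73 less the opposing 60 gives net 13, which does reach 13, so (i) meets the standard.
  Not every element is met, so the respondent fails to carry Stage II.2.
The analysis ends at Stage II.2; the claimant prevails on this issue.
— Issue III —
At Stage III.1 the claimant must meet the balance of probabilities (weight exceeds 55): on (j) the weight is 81 less the opposing 20 gives net 61, which does exceed 55, so (j) meets the standard; on (k) the weight is 60, > 55, so (k) meets the standard.
  Stage III.1 is satisfied; the onus moves to the respondent.
At Stage III.2 the respondent must meet clear and convincing evidence (weight is at least 76): on (l) the weight is 84 less the opposing 11 gives net 73, < 76, so (l) does not meet the standard; on (m) the weight is 98 less the opposing 23 gives net 75, < 76, so (m) does not meet the standard.
  Stage III.2 not carried; the respondent fails its burden.
The analysis ends at Stage III.2; the claimant prevails on this issue.
Per-issue: Issue I → claimant; Issue II → claimant; Issue III → claimant. The claimant must prevail on every issue; overall, the claimant prevails.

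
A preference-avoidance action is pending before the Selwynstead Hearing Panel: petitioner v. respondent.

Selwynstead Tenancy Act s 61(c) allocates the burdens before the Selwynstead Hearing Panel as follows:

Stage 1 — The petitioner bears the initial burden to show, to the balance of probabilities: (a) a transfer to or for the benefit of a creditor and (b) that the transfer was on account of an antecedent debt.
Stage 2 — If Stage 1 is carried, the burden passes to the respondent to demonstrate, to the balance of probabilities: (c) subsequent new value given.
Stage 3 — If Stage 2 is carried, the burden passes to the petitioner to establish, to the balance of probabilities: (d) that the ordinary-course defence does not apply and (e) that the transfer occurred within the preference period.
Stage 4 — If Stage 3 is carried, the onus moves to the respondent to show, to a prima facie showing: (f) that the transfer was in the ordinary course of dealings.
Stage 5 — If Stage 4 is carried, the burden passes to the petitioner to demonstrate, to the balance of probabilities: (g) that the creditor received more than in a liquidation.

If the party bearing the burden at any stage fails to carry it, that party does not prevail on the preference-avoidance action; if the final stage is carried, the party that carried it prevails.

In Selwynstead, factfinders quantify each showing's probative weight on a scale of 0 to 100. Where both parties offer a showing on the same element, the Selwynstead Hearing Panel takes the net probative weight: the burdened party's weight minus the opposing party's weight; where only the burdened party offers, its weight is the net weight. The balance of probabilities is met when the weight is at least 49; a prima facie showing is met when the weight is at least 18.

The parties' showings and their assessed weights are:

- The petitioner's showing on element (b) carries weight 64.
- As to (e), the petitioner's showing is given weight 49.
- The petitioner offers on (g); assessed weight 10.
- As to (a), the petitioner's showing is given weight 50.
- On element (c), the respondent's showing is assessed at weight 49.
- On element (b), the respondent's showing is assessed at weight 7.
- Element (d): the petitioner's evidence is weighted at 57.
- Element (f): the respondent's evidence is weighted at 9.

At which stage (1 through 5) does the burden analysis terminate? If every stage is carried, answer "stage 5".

stage 4

At Stage 1 the petitioner must meet the balance of probabilities (weight is at least 49): on (a) the weight is 50, which does reach 49, so (a) meets the standard; on (b) the weight is 64 less the opposing 7 gives net 57, ≥ 49, so (b) meets the standard.
  Stage 1 is satisfied; the onus moves to the respondent.
At Stage 2 the respondent must meet the balance of probabilities (weight is at least 49): on (c) the weight is 49, ≥ 49, so (c) meets the standard.
  The respondent carries Stage 2; the petitioner now bears the burden.
At Stage 3 the petitioner must meet the balance of probabilities (weight is at least 49): on (d) the weight is 57, ≥ 49, so (d) meets the standard; on (e) the weight is 49, which does reach 49, so (e) meets the standard.
  Stage 3 carried; the burden shifts to the respondent.
At Stage 4 the respondent must meet a prima facie showing (weight is at least 18): on (f) the weight is 9, which does not reach 18, so (f) does not meet the standard.
  Not every element is met, so the respondent fails to carry Stage 4.
The analysis ends at Stage 4; the petitioner prevails.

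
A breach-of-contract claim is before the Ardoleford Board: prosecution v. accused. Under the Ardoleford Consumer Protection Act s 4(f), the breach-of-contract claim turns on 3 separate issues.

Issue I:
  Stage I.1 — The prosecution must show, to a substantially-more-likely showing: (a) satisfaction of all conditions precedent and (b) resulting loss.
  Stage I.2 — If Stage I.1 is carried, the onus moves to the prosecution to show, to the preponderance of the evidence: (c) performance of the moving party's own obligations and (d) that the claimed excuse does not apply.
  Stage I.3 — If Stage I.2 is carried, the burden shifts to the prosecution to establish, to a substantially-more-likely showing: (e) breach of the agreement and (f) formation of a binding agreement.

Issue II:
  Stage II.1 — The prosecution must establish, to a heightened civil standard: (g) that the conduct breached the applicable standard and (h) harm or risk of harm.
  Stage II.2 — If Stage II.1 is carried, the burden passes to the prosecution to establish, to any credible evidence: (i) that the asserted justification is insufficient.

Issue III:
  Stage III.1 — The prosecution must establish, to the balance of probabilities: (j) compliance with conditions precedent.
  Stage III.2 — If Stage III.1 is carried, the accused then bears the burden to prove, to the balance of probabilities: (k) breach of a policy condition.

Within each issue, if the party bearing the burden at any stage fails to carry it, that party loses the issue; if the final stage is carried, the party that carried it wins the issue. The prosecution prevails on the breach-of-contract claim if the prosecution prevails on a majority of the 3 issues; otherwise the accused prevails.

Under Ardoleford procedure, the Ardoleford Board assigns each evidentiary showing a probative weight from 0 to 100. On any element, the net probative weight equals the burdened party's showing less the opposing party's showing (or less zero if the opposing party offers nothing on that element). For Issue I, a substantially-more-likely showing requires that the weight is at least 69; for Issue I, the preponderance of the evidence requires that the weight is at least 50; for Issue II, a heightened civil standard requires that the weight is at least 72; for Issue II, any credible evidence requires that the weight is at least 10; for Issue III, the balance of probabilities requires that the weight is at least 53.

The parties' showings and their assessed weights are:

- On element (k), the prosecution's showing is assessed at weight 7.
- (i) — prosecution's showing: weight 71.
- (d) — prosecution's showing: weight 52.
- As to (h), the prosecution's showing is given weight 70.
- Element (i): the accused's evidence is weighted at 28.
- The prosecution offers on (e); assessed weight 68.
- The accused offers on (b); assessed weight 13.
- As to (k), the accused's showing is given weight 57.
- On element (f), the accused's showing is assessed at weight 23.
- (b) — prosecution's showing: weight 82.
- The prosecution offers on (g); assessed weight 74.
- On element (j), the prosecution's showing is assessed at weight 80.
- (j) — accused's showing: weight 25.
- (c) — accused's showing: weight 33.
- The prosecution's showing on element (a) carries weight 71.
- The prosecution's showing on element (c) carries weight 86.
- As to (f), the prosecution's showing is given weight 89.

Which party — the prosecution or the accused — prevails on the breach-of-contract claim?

accused

— Issue I —
At Stage I.1 the prosecution must meet a substantially-more-likely showing (weight is at least 69): on (a) the weight is 71, ≥ 69, so (a) meets the standard; on (b) the weight is 82 less the opposing 13 gives net 69, ≥ 69, so (b) meets the standard.
  Stage I.1 carried; the burden remains with the prosecution.
At Stage I.2 the prosecution must meet the preponderance of the evidence (weight is at least 50): on (c) the weight is 86 less the opposing 33 gives net 53, ≥ 50, so (c) meets the standard; on (d) the weight is 52, ≥ 50, so (d) meets the standard.
  Stage I.2 is satisfied; the prosecution continues to bear the burden.
At Stage I.3 the prosecution must meet a substantially-more-likely showing (weight is at least 69): on (e) the weight is 68, which does not reach 69, so (e) does not meet the standard; on (f) the weight is 89 less the opposing 23 gives net 66, < 69, so (f) does not meet the standard.
  Stage I.3 not carried; the prosecution fails its burden.
The accused prevails on this issue.
— Issue II —
Stage II.1 (prosecution, a heightened civil standard, weight is at least 72): (g) 74 ≥ 72 — meets; (h) 70 < 72 — fails.
  The prosecution does not carry Stage II.1.
The analysis ends at Stage II.1; the accused prevails on this issue.
— Issue III —
At Stage III.1 the prosecution must meet the balance of probabilities (weight is at least 53): on (j) the weight is 80 less the opposing 25 gives net 55, which does reach 53, so (j) meets the standard.
  Stage III.1 carried; the burden shifts to the accused.
At Stage III.2 the accused must meet the balance of probabilities (weight is at least 53): on (k) the weight is 57 less the opposing 7 gives net 50, which does not reach 53, so (k) does not meet the standard.
  The accused does not carry Stage III.2.
The prosecution prevails on this issue.
Per-issue: Issue I → accused; Issue II → accused; Issue III → prosecution. The prosecution must prevail on a majority of issues; overall, the accused prevails.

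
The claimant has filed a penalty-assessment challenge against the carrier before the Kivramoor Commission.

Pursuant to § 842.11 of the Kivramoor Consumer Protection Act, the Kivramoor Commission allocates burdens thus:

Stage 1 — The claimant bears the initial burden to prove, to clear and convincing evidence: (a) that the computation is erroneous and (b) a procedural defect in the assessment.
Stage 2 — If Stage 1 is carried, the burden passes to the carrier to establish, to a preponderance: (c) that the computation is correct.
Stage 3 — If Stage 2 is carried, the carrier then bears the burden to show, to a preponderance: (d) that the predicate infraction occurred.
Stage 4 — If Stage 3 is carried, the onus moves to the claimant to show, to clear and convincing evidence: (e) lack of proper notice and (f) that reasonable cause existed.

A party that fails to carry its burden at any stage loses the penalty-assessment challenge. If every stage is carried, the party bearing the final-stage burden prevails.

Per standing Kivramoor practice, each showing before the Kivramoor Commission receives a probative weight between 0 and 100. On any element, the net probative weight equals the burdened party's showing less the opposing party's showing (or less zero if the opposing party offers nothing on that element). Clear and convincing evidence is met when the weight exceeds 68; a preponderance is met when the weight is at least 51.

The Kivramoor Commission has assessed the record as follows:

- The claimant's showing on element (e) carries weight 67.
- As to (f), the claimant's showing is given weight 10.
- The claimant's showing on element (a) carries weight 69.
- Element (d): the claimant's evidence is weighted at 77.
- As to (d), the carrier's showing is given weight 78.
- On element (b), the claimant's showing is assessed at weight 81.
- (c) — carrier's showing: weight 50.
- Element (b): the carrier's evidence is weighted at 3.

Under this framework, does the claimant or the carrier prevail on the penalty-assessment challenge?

At Stage 1 the claimant must meet clear and convincing evidence (weight exceeds 68): on (a) the weight is 69, which does exceed 68, so (a) meets the standard; on (b) the weight is 81 less the opposing 3 gives net 78, > 68, so (b) meets the standard.
  All elements met. The burden passes to the carrier.
At Stage 2 the carrier must meet a preponderance (weight is at least 51): on (c) the weight is 50, < 51, so (c) does not meet the standard.
  Not every element is met, so the carrier fails to carry Stage 2.
So the claimant prevails.

claimant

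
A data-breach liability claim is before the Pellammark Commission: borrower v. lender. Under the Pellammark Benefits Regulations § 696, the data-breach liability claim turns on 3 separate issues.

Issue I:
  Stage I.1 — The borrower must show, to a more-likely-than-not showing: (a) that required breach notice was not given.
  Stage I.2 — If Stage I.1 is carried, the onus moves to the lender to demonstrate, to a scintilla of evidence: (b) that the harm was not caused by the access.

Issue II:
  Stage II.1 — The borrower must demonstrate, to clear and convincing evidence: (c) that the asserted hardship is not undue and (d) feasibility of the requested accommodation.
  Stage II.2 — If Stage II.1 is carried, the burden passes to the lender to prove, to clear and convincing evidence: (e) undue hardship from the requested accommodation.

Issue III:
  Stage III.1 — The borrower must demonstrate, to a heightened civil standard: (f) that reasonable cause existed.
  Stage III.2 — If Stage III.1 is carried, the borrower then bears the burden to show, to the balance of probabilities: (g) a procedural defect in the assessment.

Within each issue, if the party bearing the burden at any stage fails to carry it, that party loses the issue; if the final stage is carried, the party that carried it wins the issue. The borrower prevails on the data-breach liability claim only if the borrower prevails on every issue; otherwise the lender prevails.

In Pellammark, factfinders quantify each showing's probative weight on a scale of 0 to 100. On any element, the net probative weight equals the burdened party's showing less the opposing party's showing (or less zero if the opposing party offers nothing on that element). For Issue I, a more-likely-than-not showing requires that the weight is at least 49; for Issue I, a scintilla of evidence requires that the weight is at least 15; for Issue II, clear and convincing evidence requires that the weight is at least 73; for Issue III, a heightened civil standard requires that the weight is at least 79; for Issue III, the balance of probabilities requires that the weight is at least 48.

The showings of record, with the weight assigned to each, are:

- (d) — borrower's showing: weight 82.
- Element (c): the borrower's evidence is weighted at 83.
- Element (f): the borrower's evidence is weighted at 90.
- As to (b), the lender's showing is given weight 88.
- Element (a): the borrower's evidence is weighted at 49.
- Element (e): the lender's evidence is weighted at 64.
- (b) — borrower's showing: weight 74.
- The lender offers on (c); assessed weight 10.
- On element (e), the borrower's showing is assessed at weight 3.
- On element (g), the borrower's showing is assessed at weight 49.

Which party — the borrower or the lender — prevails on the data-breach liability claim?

borrower

— Issue I —
Stage I.1 (borrower, a more-likely-than-not showing, weight is at least 49): (a) 49 ≥ 49 — meets.
  All elements met. The burden passes to the lender.
Stage I.2 (lender, a scintilla of evidence, weight is at least 15): (b) net 88−74=14 < 15 — fails.
  The lender does not carry Stage I.2.
The borrower prevails on this issue.
— Issue II —
Stage II.1 — burden on borrower; standard: clear and convincing evidence (weight is at least 73).
    (c): 83 − 10 = 73 ≥ 73 [met]
    (d): 82 ≥ 73 [met]
  Stage II.1 is satisfied; the onus moves to the lender.
Stage II.2 — burden on lender; standard: clear and convincing evidence (weight is at least 73).
    (e): 64 − 3 = 61 < 73 [not met]
  Stage II.2 not carried; the lender fails its burden.
The analysis ends at Stage II.2; the borrower prevails on this issue.
— Issue III —
Stage III.1 — burden on borrower; standard: a heightened civil standard (weight is at least 79).
    (f): 90 ≥ 79 [met]
  All elements met. The borrower retains the burden for Stage III.2.
Stage III.2 — burden on borrower; standard: the balance of probabilities (weight is at least 48).
    (g): 49 ≥ 48 [met]
  All elements met at the final stage.
All stages carried — the borrower prevails on this issue.
Per-issue: Issue I → borrower; Issue II → borrower; Issue III → borrower. The borrower must prevail on every issue; overall, the borrower prevails.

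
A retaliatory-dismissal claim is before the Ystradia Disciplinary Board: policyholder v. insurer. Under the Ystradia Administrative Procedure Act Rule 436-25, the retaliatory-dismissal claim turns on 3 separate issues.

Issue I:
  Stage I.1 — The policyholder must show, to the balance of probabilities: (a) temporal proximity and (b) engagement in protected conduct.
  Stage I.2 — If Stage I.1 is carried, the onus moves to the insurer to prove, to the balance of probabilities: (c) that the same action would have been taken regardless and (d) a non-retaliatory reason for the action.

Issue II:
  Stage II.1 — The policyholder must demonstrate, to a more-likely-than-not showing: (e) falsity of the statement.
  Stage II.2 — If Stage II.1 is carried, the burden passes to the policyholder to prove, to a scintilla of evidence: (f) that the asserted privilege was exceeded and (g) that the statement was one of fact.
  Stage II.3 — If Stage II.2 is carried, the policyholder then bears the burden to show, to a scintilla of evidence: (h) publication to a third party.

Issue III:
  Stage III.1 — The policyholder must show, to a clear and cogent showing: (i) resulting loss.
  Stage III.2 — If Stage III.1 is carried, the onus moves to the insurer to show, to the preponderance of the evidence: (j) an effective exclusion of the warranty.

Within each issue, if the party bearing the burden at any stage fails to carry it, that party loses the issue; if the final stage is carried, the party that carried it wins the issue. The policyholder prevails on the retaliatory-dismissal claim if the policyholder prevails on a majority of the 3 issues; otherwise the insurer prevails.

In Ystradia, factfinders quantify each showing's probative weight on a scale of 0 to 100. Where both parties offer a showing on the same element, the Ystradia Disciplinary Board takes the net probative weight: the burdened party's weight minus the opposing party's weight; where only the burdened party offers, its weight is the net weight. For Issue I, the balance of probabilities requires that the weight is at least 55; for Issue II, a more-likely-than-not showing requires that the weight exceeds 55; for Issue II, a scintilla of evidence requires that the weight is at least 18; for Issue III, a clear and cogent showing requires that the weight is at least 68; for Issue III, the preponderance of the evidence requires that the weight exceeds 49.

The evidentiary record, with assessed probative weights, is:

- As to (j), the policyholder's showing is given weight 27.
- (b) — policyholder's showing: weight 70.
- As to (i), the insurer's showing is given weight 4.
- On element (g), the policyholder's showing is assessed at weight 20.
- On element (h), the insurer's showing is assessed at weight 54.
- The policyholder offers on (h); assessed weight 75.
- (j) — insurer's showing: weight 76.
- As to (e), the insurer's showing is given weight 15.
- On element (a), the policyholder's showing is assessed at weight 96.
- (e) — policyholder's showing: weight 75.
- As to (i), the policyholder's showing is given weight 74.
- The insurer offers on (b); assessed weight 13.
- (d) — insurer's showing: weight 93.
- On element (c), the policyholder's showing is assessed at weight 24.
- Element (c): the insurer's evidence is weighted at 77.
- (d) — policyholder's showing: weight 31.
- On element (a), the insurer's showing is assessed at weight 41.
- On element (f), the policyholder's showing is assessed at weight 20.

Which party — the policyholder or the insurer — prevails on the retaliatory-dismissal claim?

policyholder

— Issue I —
Stage I.1 — burden on policyholder; standard: the balance of probabilities (weight is at least 55).
    (a): 96 − 41 = 55 ≥ 55 [met]
    (b): 70 − 13 = 57 ≥ 55 [met]
  Stage I.1 carried; the burden shifts to the insurer.
Stage I.2 — burden on insurer; standard: the balance of probabilities (weight is at least 55).
    (c): 77 − 24 = 53 < 55 [not met]
    (d): 93 − 31 = 62 ≥ 55 [met]
  Stage I.2 not carried; the insurer fails its burden.
The analysis ends at Stage I.2; the policyholder prevails on this issue.
— Issue II —
At Stage II.1 the policyholder must meet a more-likely-than-not showing (weight exceeds 55): on (e) the weight is 75 less the opposing 15 gives net 60, > 55, so (e) meets the standard.
  All elements met. The policyholder retains the burden for Stage II.2.
At Stage II.2 the policyholder must meet a scintilla of evidence (weight is at least 18): on (f) the weight is 20, ≥ 18, so (f) meets the standard; on (g) the weight is 20, ≥ 18, so (g) meets the standard.
  Stage II.2 is satisfied; the policyholder continues to bear the burden.
At Stage II.3 the policyholder must meet a scintilla of evidence (weight is at least 18): on (h) the weight is 75 less the opposing 54 gives net 21, ≥ 18, so (h) meets the standard.
  The policyholder carries the last stage.
With every stage satisfied, the policyholder prevails on this issue.
— Issue III —
At Stage III.1 the policyholder must meet a clear and cogent showing (weight is at least 68): on (i) the weight is 74 less the opposing 4 gives net 70, which does reach 68, so (i) meets the standard.
  Stage III.1 is satisfied; the onus moves to the insurer.
At Stage III.2 the insurer must meet the preponderance of the evidence (weight exceeds 49): on (j) the weight is 76 less the opposing 27 gives net 49, ≤ 49, so (j) does not meet the standard.
  Not every element is met, so the insurer fails to carry Stage III.2.
The analysis ends at Stage III.2; the policyholder prevails on this issue.
Per-issue: Issue I → policyholder; Issue II → policyholder; Issue III → policyholder. The policyholder must prevail on a majority of issues; overall, the policyholder prevails.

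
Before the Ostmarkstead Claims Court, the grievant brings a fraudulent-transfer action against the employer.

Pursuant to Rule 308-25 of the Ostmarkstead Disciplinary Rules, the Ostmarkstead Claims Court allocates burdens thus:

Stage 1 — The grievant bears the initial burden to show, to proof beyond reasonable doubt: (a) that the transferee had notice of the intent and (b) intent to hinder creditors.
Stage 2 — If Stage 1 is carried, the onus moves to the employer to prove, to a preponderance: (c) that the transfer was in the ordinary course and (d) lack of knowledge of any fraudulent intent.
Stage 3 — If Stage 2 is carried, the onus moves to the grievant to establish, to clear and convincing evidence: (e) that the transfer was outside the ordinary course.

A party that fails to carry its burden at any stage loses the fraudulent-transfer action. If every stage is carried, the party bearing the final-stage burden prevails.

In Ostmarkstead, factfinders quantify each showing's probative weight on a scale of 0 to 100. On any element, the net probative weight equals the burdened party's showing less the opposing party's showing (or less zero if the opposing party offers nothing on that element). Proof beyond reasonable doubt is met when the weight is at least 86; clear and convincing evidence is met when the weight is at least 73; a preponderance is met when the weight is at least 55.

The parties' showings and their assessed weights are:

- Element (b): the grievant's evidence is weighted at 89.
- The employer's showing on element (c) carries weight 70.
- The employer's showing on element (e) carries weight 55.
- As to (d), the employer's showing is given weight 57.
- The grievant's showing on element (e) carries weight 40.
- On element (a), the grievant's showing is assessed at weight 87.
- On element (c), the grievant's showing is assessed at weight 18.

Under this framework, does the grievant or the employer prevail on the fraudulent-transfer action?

Stage 1 (grievant, proof beyond reasonable doubt, weight is at least 86): (a) 87 ≥ 86 — meets; (b) 89 ≥ 86 — meets.
  Stage 1 carried; the burden shifts to the employer.
Stage 2 (employer, a preponderance, weight is at least 55): (c) net 70−18=52 < 55 — fails; (d) 57 ≥ 55 — meets.
  Stage 2 not carried; the employer fails its burden.
So the grievant prevails.

grievant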